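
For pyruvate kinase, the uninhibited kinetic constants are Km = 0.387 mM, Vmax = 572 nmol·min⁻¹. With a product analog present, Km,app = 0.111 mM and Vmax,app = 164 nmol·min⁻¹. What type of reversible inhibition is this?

uncompetitive

Both Km and Vmax decrease by the same factor (~3.48-fold) — characteristic of uncompetitive inhibition.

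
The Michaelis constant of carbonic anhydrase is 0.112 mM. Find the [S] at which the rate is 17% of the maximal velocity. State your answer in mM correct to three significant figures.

0.0229 mM

v/Vmax = [S]/(Km+[S]) = 0.17, so [S] = Km·0.17/(1 − 0.17) = 0.112 × 0.2048.
[S] = 0.0229 mM.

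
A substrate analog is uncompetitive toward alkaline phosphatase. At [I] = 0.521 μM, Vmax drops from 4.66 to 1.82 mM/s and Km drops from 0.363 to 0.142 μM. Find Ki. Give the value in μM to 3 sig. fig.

Uncompetitive: Vmax,app = Vmax/α (and Km,app = Km/α) with α = 1 + [I]/Ki.
α = Vmax/Vmax,app = 4.66/1.82 = 2.560.
Ki = [I]/(α − 1) = 0.521/1.560 = 0.334 μM.

0.334 μM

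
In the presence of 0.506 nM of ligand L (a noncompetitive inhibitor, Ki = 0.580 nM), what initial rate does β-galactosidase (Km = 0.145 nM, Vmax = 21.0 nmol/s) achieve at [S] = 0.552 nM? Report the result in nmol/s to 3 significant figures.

α = 1 + [I]/Ki = 1 + 0.506/0.580 = 1.872.
For a noncompetitive inhibitor, Vmax is reduced to Vmax/α while Km is unchanged: Km,app = 0.145 nM, Vmax,app = 11.2 nmol/s.
v = Vmax,app·[S]/(Km,app + [S]) = 11.2 × 0.552/(0.145 + 0.552) = 8.88 nmol/s.

8.88 nmol/s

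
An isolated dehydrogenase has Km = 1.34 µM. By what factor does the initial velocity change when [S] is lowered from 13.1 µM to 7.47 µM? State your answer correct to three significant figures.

0.935

The fractional saturations are [S]/(Km+[S]) = 13.1/14.44 = 0.9072 and 7.47/8.810 = 0.8479.
v₂/v₁ is just their ratio: 0.8479/0.9072 = 0.935.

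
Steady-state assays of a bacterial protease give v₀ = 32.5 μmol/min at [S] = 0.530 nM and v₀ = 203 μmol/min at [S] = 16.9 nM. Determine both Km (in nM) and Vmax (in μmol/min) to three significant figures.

In reciprocal form, 1/v = (Km/Vmax)·(1/[S]) + 1/Vmax. The two points give (1/[S], 1/v) = (1.887, 0.03077) and (0.05917, 0.004926).
Slope = (0.03077 − 0.004926)/(1.887 − 0.05917) = 0.01414; intercept = 0.03077 − 0.01414×1.887 = 0.004089.
Vmax = 1/intercept = 245 μmol/min; Km = slope × Vmax = 0.01414 × 245 = 3.46 nM.

Km = 3.46 nM; Vmax = 245 μmol/min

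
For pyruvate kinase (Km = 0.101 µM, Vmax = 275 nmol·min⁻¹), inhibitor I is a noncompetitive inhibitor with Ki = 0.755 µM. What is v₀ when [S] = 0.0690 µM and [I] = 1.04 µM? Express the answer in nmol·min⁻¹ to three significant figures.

46.9 nmol·min⁻¹

α = 1 + [I]/Ki = 1 + 1.04/0.755 = 2.377.
For a noncompetitive inhibitor, Vmax is reduced to Vmax/α while Km is unchanged: Km,app = 0.101 µM, Vmax,app = 116 nmol·min⁻¹.
v = Vmax,app·[S]/(Km,app + [S]) = 116 × 0.0690/(0.101 + 0.0690) = 46.9 nmol·min⁻¹.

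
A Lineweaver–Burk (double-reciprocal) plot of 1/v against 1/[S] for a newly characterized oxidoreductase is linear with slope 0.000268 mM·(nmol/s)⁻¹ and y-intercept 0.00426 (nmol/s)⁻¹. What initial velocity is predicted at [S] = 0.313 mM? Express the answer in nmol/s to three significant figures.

195 nmol/s

The y-intercept is 1/Vmax, so Vmax = 1/0.00426 = 235 nmol/s.
The slope is Km/Vmax, so Km = 0.000268 × 235 = 0.0629 mM.
Then v = 235 × 0.313/(0.0629 + 0.313) = 195 nmol/s.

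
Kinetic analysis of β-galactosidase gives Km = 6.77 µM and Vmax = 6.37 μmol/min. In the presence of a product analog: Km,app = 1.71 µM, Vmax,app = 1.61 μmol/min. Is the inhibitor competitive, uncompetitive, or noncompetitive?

Both Km and Vmax decrease by the same factor (~3.96-fold) — characteristic of uncompetitive inhibition.

uncompetitive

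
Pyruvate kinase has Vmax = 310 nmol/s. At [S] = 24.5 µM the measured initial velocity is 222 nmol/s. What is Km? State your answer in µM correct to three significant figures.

9.71 µM

v/Vmax = 222/310 = 0.7161 = [S]/(Km+[S]).
So Km + [S] = [S]/0.7161 = 34.21 µM, giving Km = 34.21 − 24.5 = 9.71 µM.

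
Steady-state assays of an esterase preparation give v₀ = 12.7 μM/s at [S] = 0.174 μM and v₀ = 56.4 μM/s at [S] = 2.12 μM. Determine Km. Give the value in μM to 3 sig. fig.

From v = Vmax[S]/(Km+[S]), each point gives Vmax = v(Km+[S])/[S].
Equating: 12.7(Km+0.174)/0.174 = 56.4(Km+2.12)/2.12.
72.99·Km + 12.7 = 26.60·Km + 56.4, so (72.99 − 26.60)·Km = 56.4 − 12.7.
Km = 43.70/46.38 = 0.942 μM; then Vmax = 12.7(0.942+0.174)/0.174 = 81.5 μM/s.

0.942 μM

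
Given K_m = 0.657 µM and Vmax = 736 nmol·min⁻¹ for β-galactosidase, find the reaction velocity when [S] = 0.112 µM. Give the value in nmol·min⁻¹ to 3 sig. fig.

107 nmol·min⁻¹

[S]/(Km+[S]) = 0.112/0.7690 = 0.1456, the fractional saturation.
v = 0.1456 × Vmax = 0.1456 × 736 = 107 nmol·min⁻¹.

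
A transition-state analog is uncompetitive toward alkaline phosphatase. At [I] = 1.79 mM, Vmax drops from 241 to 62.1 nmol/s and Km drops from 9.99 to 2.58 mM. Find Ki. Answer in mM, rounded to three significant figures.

Uncompetitive: Vmax,app = Vmax/α (and Km,app = Km/α) with α = 1 + [I]/Ki.
α = Vmax/Vmax,app = 241/62.1 = 3.881.
Since α = 1 + [I]/Ki, [I]/Ki = 3.881 − 1 = 2.881 and Ki = 1.79/2.881 = 0.621 mM.

0.621 mM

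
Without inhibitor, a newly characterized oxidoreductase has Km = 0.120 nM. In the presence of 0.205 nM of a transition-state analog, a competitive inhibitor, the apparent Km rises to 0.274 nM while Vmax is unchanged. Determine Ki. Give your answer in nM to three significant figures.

0.160 nM

Competitive: Km,app = α·Km with α = 1 + [I]/Ki.
α = Km,app/Km = 0.274/0.120 = 2.283.
Since α = 1 + [I]/Ki, [I]/Ki = 2.283 − 1 = 1.283 and Ki = 0.205/1.283 = 0.160 nM.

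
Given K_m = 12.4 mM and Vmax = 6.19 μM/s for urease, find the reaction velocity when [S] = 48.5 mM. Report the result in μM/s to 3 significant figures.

4.93 μM/s

[S]/(Km+[S]) = 48.5/60.90 = 0.7964, the fractional saturation.
v = 0.7964 × Vmax = 0.7964 × 6.19 = 4.93 μM/s.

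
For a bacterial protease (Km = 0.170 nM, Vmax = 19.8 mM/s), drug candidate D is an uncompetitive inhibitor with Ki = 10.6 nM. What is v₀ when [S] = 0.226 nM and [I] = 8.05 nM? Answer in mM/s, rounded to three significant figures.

α = 1 + [I]/Ki = 1 + 8.05/10.6 = 1.759.
For an uncompetitive inhibitor, both parameters are divided by α, giving Vmax/α and Km/α: Km,app = 0.0966 nM, Vmax,app = 11.3 mM/s.
v = Vmax,app·[S]/(Km,app + [S]) = 11.3 × 0.226/(0.0966 + 0.226) = 7.88 mM/s.

7.88 mM/s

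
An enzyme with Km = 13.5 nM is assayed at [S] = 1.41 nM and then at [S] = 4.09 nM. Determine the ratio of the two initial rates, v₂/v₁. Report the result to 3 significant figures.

The fractional saturations are [S]/(Km+[S]) = 1.41/14.91 = 0.09457 and 4.09/17.59 = 0.2325.
v₂/v₁ is just their ratio: 0.2325/0.09457 = 2.46.

2.46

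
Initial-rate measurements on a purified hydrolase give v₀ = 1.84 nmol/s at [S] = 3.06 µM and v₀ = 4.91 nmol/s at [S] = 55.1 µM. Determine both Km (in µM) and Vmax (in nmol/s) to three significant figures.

Km = 5.99 µM; Vmax = 5.44 nmol/s

In reciprocal form, 1/v = (Km/Vmax)·(1/[S]) + 1/Vmax. The two points give (1/[S], 1/v) = (0.3268, 0.5435) and (0.01815, 0.2037).
Slope = (0.5435 − 0.2037)/(0.3268 − 0.01815) = 1.101; intercept = 0.5435 − 1.101×0.3268 = 0.1837.
Vmax = 1/intercept = 5.44 nmol/s; Km = slope × Vmax = 1.101 × 5.44 = 5.99 µM.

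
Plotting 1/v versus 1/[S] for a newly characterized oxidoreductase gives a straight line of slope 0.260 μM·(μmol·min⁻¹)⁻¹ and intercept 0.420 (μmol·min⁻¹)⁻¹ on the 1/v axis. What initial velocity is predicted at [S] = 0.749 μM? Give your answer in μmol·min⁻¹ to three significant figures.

1.30 μmol·min⁻¹

The y-intercept is 1/Vmax, so Vmax = 1/0.420 = 2.38 μmol·min⁻¹.
The slope is Km/Vmax, so Km = 0.260 × 2.38 = 0.619 μM.
Then v = 2.38 × 0.749/(0.619 + 0.749) = 1.30 μmol·min⁻¹.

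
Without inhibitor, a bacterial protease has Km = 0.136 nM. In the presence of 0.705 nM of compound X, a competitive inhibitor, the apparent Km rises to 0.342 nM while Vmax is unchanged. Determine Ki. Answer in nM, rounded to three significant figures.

Competitive: Km,app = α·Km with α = 1 + [I]/Ki.
α = Km,app/Km = 0.342/0.136 = 2.515.
Ki = [I]/(α − 1) = 0.705/1.515 = 0.465 nM.

0.465 nM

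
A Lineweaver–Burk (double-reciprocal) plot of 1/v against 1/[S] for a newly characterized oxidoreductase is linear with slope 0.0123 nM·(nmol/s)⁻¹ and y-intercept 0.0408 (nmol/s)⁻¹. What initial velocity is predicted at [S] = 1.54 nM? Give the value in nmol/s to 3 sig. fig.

20.5 nmol/s

The y-intercept is 1/Vmax, so Vmax = 1/0.0408 = 24.5 nmol/s.
The slope is Km/Vmax, so Km = 0.0123 × 24.5 = 0.301 nM.
Then v = 24.5 × 1.54/(0.301 + 1.54) = 20.5 nmol/s.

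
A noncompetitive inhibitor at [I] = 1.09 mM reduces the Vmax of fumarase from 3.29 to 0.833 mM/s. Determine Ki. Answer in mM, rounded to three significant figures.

Noncompetitive: Vmax,app = Vmax/α with α = 1 + [I]/Ki.
α = Vmax/Vmax,app = 3.29/0.833 = 3.950.
Since α = 1 + [I]/Ki, [I]/Ki = 3.950 − 1 = 2.950 and Ki = 1.09/2.950 = 0.370 mM.

0.370 mM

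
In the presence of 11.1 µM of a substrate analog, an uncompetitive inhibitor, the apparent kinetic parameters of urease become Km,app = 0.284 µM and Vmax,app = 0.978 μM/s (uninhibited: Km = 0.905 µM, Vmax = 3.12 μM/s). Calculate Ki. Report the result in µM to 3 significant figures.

Uncompetitive: Vmax,app = Vmax/α (and Km,app = Km/α) with α = 1 + [I]/Ki.
α = Vmax/Vmax,app = 3.12/0.978 = 3.190.
Ki = [I]/(α − 1) = 11.1/2.190 = 5.07 µM.

5.07 µM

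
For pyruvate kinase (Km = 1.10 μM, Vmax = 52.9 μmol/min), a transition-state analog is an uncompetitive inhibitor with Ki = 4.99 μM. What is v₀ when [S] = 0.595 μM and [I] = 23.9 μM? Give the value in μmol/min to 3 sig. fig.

6.93 μmol/min

α = 1 + [I]/Ki = 1 + 23.9/4.99 = 5.790.
For an uncompetitive inhibitor, both parameters are divided by α, giving Vmax/α and Km/α: Km,app = 0.190 μM, Vmax,app = 9.14 μmol/min.
v = Vmax,app·[S]/(Km,app + [S]) = 9.14 × 0.595/(0.190 + 0.595) = 6.93 μmol/min.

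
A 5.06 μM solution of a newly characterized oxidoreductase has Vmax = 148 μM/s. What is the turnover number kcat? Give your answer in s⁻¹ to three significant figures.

29.2 s⁻¹

kcat = Vmax/[E]total = 148 μM/s / 5.06 μM = 29.2 s⁻¹.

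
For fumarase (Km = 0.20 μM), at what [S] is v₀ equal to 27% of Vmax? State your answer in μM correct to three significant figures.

v/Vmax = [S]/(Km+[S]) = 0.27, so [S] = Km·0.27/(1 − 0.27) = 0.20 × 0.3699.
[S] = 0.0740 μM.

0.0740 μM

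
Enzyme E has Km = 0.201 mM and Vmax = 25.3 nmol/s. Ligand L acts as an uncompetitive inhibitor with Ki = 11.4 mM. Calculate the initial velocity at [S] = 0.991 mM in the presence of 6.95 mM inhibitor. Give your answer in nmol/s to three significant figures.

14.0 nmol/s

With α = 1 + [I]/Ki = 1 + 6.95/11.4 = 1.610, the uncompetitive rate law is v = (Vmax/α)·[S] / (Km/α + [S]).
v = (25.3/1.610)×0.991 / (0.201/1.610 + 0.991) = 15.58/1.116 = 14.0 nmol/s.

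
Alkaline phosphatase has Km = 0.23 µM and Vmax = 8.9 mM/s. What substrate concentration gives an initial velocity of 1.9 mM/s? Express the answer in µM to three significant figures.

Rearranging v = Vmax[S]/(Km+[S]) gives [S] = Km·v/(Vmax − v).
[S] = 0.23 × 1.9 / (8.9 − 1.9) = 0.4370/7.000 = 0.0624 µM.

0.0624 µM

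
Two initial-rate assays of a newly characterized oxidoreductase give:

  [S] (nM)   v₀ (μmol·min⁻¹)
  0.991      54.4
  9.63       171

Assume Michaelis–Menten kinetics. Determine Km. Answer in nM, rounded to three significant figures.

3.14 nM

From v = Vmax[S]/(Km+[S]), each point gives Vmax = v(Km+[S])/[S].
Equating: 54.4(Km+0.991)/0.991 = 171(Km+9.63)/9.63.
54.89·Km + 54.4 = 17.76·Km + 171, so (54.89 − 17.76)·Km = 171 − 54.4.
Km = 116.6/37.14 = 3.14 nM; then Vmax = 54.4(3.14+0.991)/0.991 = 227 μmol·min⁻¹.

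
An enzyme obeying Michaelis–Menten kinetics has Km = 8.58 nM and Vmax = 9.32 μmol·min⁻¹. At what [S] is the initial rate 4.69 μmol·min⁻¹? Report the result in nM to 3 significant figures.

The required fractional saturation is v/Vmax = 4.69/9.32 = 0.5032.
Then [S]/(Km+[S]) = 0.5032 ⇒ [S] = 8.58 × 0.5032/(1 − 0.5032) = 8.69 nM.

8.69 nM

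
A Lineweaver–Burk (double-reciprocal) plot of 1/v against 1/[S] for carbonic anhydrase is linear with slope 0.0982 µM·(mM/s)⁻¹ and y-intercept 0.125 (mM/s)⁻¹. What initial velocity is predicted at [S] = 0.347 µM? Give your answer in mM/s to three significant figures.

The y-intercept is 1/Vmax, so Vmax = 1/0.125 = 8.00 mM/s.
The slope is Km/Vmax, so Km = 0.0982 × 8.00 = 0.786 µM.
Then v = 8.00 × 0.347/(0.786 + 0.347) = 2.45 mM/s.

2.45 mM/s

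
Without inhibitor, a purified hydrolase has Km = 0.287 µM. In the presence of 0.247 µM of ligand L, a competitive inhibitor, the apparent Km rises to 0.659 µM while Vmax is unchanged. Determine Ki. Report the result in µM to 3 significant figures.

Competitive: Km,app = α·Km with α = 1 + [I]/Ki.
α = Km,app/Km = 0.659/0.287 = 2.296.
Since α = 1 + [I]/Ki, [I]/Ki = 2.296 − 1 = 1.296 and Ki = 0.247/1.296 = 0.191 µM.

0.191 µM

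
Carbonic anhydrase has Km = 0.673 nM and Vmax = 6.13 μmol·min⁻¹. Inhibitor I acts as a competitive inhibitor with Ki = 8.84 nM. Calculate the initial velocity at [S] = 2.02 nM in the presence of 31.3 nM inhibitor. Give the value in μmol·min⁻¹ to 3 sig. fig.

2.44 μmol·min⁻¹

α = 1 + [I]/Ki = 1 + 31.3/8.84 = 4.541.
For a competitive inhibitor, Vmax is unchanged and the apparent Km becomes α·Km: Km,app = 3.06 nM, Vmax,app = 6.13 μmol·min⁻¹.
v = Vmax,app·[S]/(Km,app + [S]) = 6.13 × 2.02/(3.06 + 2.02) = 2.44 μmol·min⁻¹.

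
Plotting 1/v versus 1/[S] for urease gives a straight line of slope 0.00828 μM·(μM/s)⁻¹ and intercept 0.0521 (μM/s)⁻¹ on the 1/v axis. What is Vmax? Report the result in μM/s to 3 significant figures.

The y-intercept of a Lineweaver–Burk plot equals 1/Vmax, so Vmax = 1/0.0521 = 19.2 μM/s.

19.2 μM/s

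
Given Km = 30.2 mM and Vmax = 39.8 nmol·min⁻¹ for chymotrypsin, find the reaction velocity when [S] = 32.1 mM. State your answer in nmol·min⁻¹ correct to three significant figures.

20.5 nmol·min⁻¹

[S]/(Km+[S]) = 32.1/62.30 = 0.5152, the fractional saturation.
v = 0.5152 × Vmax = 0.5152 × 39.8 = 20.5 nmol·min⁻¹.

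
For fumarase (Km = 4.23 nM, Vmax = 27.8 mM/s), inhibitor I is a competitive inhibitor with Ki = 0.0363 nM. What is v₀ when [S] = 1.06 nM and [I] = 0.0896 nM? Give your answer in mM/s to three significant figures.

1.87 mM/s

α = 1 + [I]/Ki = 1 + 0.0896/0.0363 = 3.468.
For a competitive inhibitor, Vmax is unchanged and the apparent Km becomes α·Km: Km,app = 14.7 nM, Vmax,app = 27.8 mM/s.
v = Vmax,app·[S]/(Km,app + [S]) = 27.8 × 1.06/(14.7 + 1.06) = 1.87 mM/s.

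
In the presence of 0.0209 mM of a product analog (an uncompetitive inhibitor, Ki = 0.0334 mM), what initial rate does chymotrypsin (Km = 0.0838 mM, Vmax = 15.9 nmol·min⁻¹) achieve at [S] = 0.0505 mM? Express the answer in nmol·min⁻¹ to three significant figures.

α = 1 + [I]/Ki = 1 + 0.0209/0.0334 = 1.626.
For an uncompetitive inhibitor, both parameters are divided by α, giving Vmax/α and Km/α: Km,app = 0.0515 mM, Vmax,app = 9.78 nmol·min⁻¹.
v = Vmax,app·[S]/(Km,app + [S]) = 9.78 × 0.0505/(0.0515 + 0.0505) = 4.84 nmol·min⁻¹.

4.84 nmol·min⁻¹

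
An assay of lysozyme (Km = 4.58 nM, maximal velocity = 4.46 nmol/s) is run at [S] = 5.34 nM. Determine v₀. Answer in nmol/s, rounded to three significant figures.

[S]/(Km+[S]) = 5.34/9.920 = 0.5383, the fractional saturation.
v = 0.5383 × Vmax = 0.5383 × 4.46 = 2.40 nmol/s.

2.40 nmol/s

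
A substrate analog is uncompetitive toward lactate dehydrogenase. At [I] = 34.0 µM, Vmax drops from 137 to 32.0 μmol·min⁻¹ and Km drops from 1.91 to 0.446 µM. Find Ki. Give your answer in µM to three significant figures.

Uncompetitive: Vmax,app = Vmax/α (and Km,app = Km/α) with α = 1 + [I]/Ki.
α = Vmax/Vmax,app = 137/32.0 = 4.281.
Ki = [I]/(α − 1) = 34.0/3.281 = 10.4 µM.

10.4 µM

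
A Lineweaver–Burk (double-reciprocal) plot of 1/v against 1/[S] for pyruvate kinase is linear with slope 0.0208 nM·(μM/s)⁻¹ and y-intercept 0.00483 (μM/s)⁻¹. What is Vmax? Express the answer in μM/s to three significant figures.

The y-intercept of a Lineweaver–Burk plot equals 1/Vmax, so Vmax = 1/0.00483 = 207 μM/s.

207 μM/s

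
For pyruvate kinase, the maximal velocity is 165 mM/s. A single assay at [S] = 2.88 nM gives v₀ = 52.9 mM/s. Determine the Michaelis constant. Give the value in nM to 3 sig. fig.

6.10 nM

v/Vmax = 52.9/165 = 0.3206 = [S]/(Km+[S]).
So Km + [S] = [S]/0.3206 = 8.983 nM, giving Km = 8.983 − 2.88 = 6.10 nM.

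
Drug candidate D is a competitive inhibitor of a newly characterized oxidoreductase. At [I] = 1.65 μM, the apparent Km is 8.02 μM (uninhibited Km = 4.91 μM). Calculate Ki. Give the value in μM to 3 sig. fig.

2.60 μM

Competitive: Km,app = α·Km with α = 1 + [I]/Ki.
α = Km,app/Km = 8.02/4.91 = 1.633.
Ki = [I]/(α − 1) = 1.65/0.6334 = 2.60 μM.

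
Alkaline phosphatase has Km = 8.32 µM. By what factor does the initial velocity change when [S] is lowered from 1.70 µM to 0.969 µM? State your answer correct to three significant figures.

0.615

Since Vmax cancels, v₂/v₁ = [S]₂(Km+[S]₁) / [S]₁(Km+[S]₂).
= 0.969×(8.32+1.70) / (1.70×(8.32+0.969)) = 9.709/15.79 = 0.615.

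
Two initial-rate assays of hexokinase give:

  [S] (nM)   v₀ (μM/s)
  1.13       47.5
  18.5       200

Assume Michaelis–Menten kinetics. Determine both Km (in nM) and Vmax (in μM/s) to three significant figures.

From v = Vmax[S]/(Km+[S]), each point gives Vmax = v(Km+[S])/[S].
Equating: 47.5(Km+1.13)/1.13 = 200(Km+18.5)/18.5.
42.04·Km + 47.5 = 10.81·Km + 200, so (42.04 − 10.81)·Km = 200 − 47.5.
Km = 152.5/31.22 = 4.88 nM; then Vmax = 47.5(4.88+1.13)/1.13 = 253 μM/s.

Km = 4.88 nM; Vmax = 253 μM/s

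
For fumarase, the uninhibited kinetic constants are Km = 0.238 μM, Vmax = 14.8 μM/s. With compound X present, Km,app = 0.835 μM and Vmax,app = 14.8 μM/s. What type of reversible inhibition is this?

competitive

Km increases (0.238 → 0.835 μM) while Vmax is unchanged — the hallmark of competitive inhibition.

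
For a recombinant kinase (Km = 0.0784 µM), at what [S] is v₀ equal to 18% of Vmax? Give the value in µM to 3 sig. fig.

0.0172 µM

v/Vmax = [S]/(Km+[S]) = 0.18, so [S] = Km·0.18/(1 − 0.18) = 0.0784 × 0.2195.
[S] = 0.0172 µM.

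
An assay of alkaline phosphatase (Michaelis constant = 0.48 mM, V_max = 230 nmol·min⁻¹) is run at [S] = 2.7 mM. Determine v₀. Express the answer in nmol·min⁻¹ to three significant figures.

[S]/(Km+[S]) = 2.7/3.180 = 0.8491, the fractional saturation.
v = 0.8491 × Vmax = 0.8491 × 230 = 195 nmol·min⁻¹.

195 nmol·min⁻¹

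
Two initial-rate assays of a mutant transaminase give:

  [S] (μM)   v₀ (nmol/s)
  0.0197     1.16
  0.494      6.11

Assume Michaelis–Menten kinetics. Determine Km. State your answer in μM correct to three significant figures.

0.106 μM

In reciprocal form, 1/v = (Km/Vmax)·(1/[S]) + 1/Vmax. The two points give (1/[S], 1/v) = (50.76, 0.8621) and (2.024, 0.1637).
Slope = (0.8621 − 0.1637)/(50.76 − 2.024) = 0.01433; intercept = 0.8621 − 0.01433×50.76 = 0.1347.
Vmax = 1/intercept = 7.43 nmol/s; Km = slope × Vmax = 0.01433 × 7.43 = 0.106 μM.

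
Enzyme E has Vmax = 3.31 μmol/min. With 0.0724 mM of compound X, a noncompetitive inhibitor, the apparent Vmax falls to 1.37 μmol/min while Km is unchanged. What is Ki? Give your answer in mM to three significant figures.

0.0511 mM

Noncompetitive: Vmax,app = Vmax/α with α = 1 + [I]/Ki.
α = Vmax/Vmax,app = 3.31/1.37 = 2.416.
Ki = [I]/(α − 1) = 0.0724/1.416 = 0.0511 mM.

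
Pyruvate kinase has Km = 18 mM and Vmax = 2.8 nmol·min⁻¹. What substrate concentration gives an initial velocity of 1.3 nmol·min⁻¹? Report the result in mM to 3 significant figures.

15.6 mM

Rearranging v = Vmax[S]/(Km+[S]) gives [S] = Km·v/(Vmax − v).
[S] = 18 × 1.3 / (2.8 − 1.3) = 23.40/1.500 = 15.6 mM.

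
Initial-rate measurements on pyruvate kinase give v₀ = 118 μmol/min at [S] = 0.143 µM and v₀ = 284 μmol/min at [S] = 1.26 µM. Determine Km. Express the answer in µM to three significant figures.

0.277 µM

From v = Vmax[S]/(Km+[S]), each point gives Vmax = v(Km+[S])/[S].
Equating: 118(Km+0.143)/0.143 = 284(Km+1.26)/1.26.
825.2·Km + 118 = 225.4·Km + 284, so (825.2 − 225.4)·Km = 284 − 118.
Km = 166.0/599.8 = 0.277 µM; then Vmax = 118(0.277+0.143)/0.143 = 346 μmol/min.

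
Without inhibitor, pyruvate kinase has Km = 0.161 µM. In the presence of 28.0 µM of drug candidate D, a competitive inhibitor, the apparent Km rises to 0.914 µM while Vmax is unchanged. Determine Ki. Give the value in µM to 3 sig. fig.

5.99 µM

Competitive: Km,app = α·Km with α = 1 + [I]/Ki.
α = Km,app/Km = 0.914/0.161 = 5.677.
Since α = 1 + [I]/Ki, [I]/Ki = 5.677 − 1 = 4.677 and Ki = 28.0/4.677 = 5.99 µM.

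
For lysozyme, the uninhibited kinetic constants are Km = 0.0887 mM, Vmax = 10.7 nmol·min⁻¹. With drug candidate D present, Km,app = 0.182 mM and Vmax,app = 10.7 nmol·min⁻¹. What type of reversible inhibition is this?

competitive

Km increases (0.0887 → 0.182 mM) while Vmax is unchanged — the hallmark of competitive inhibition.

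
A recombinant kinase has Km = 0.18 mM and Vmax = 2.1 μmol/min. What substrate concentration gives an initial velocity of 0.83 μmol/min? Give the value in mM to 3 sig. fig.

The required fractional saturation is v/Vmax = 0.83/2.1 = 0.3952.
Then [S]/(Km+[S]) = 0.3952 ⇒ [S] = 0.18 × 0.3952/(1 − 0.3952) = 0.118 mM.

0.118 mM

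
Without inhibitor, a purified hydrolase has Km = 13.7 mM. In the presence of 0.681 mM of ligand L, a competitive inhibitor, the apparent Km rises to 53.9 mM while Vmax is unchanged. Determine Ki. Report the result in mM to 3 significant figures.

0.232 mM

Competitive: Km,app = α·Km with α = 1 + [I]/Ki.
α = Km,app/Km = 53.9/13.7 = 3.934.
Ki = [I]/(α − 1) = 0.681/2.934 = 0.232 mM.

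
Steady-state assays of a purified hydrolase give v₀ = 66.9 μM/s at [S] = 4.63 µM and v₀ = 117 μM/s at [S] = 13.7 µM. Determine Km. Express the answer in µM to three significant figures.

8.48 µM

From v = Vmax[S]/(Km+[S]), each point gives Vmax = v(Km+[S])/[S].
Equating: 66.9(Km+4.63)/4.63 = 117(Km+13.7)/13.7.
14.45·Km + 66.9 = 8.540·Km + 117, so (14.45 − 8.540)·Km = 117 − 66.9.
Km = 50.10/5.909 = 8.48 µM; then Vmax = 66.9(8.48+4.63)/4.63 = 189 μM/s.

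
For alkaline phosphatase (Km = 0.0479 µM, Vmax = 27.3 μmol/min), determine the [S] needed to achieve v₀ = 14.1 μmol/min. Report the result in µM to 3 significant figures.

0.0512 µM

Rearranging v = Vmax[S]/(Km+[S]) gives [S] = Km·v/(Vmax − v).
[S] = 0.0479 × 14.1 / (27.3 − 14.1) = 0.6754/13.20 = 0.0512 µM.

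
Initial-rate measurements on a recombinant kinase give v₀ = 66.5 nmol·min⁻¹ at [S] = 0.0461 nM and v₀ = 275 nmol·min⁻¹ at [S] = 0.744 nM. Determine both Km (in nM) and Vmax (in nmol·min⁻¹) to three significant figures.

Km = 0.194 nM; Vmax = 347 nmol·min⁻¹

From v = Vmax[S]/(Km+[S]), each point gives Vmax = v(Km+[S])/[S].
Equating: 66.5(Km+0.0461)/0.0461 = 275(Km+0.744)/0.744.
1443·Km + 66.5 = 369.6·Km + 275, so (1443 − 369.6)·Km = 275 − 66.5.
Km = 208.5/1073 = 0.194 nM; then Vmax = 66.5(0.194+0.0461)/0.0461 = 347 nmol·min⁻¹.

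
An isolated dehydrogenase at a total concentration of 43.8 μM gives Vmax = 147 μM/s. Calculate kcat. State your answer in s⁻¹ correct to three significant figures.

3.36 s⁻¹

kcat = Vmax/[E]total = 147 μM/s / 43.8 μM = 3.36 s⁻¹.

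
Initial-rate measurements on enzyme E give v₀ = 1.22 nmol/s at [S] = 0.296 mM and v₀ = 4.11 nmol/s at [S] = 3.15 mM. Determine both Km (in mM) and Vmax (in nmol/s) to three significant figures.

In reciprocal form, 1/v = (Km/Vmax)·(1/[S]) + 1/Vmax. The two points give (1/[S], 1/v) = (3.378, 0.8197) and (0.3175, 0.2433).
Slope = (0.8197 − 0.2433)/(3.378 − 0.3175) = 0.1883; intercept = 0.8197 − 0.1883×3.378 = 0.1835.
Vmax = 1/intercept = 5.45 nmol/s; Km = slope × Vmax = 0.1883 × 5.45 = 1.03 mM.

Km = 1.03 mM; Vmax = 5.45 nmol/s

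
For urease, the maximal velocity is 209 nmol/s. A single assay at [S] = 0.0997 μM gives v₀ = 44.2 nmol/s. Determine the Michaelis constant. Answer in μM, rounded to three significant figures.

v/Vmax = 44.2/209 = 0.2115 = [S]/(Km+[S]).
So Km + [S] = [S]/0.2115 = 0.4714 μM, giving Km = 0.4714 − 0.0997 = 0.372 μM.

0.372 μM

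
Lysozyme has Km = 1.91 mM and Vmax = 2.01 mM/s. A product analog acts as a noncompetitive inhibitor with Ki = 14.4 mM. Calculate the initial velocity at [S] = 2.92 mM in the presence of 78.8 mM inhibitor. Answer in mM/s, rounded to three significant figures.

With α = 1 + [I]/Ki = 1 + 78.8/14.4 = 6.472, the noncompetitive rate law is v = (Vmax/α)·[S] / (Km + [S]).
v = (2.01/6.472)×2.92 / (1.91 + 2.92) = 0.9068/4.830 = 0.188 mM/s.

0.188 mM/s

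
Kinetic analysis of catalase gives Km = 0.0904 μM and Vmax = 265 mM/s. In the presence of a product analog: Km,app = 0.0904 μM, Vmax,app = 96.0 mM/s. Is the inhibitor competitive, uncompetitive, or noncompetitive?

noncompetitive

Vmax decreases (265 → 96.0 mM/s) while Km is unchanged — pure noncompetitive inhibition.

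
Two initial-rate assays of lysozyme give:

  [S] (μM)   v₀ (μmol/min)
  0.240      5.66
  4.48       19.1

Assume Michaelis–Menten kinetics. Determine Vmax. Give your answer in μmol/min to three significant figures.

22.1 μmol/min

In reciprocal form, 1/v = (Km/Vmax)·(1/[S]) + 1/Vmax. The two points give (1/[S], 1/v) = (4.167, 0.1767) and (0.2232, 0.05236).
Slope = (0.1767 − 0.05236)/(4.167 − 0.2232) = 0.03153; intercept = 0.1767 − 0.03153×4.167 = 0.04532.
Vmax = 1/intercept = 22.1 μmol/min; Km = slope × Vmax = 0.03153 × 22.1 = 0.696 μM.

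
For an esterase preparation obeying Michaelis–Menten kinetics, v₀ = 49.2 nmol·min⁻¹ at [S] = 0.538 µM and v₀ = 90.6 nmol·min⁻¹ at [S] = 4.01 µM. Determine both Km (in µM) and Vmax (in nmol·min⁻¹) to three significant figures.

Km = 0.601 µM; Vmax = 104 nmol·min⁻¹

From v = Vmax[S]/(Km+[S]), each point gives Vmax = v(Km+[S])/[S].
Equating: 49.2(Km+0.538)/0.538 = 90.6(Km+4.01)/4.01.
91.45·Km + 49.2 = 22.59·Km + 90.6, so (91.45 − 22.59)·Km = 90.6 − 49.2.
Km = 41.40/68.86 = 0.601 µM; then Vmax = 49.2(0.601+0.538)/0.538 = 104 nmol·min⁻¹.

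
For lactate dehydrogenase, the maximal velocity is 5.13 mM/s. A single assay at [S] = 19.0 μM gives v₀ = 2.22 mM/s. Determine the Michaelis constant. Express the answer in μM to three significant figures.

From v = Vmax[S]/(Km+[S]), Km = [S](Vmax − v)/v.
Km = 19.0 × (5.13 − 2.22) / 2.22 = 55.29/2.22 = 24.9 μM.

24.9 μM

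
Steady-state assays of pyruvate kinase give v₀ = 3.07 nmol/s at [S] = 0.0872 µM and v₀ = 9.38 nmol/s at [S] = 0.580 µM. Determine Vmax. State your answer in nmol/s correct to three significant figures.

In reciprocal form, 1/v = (Km/Vmax)·(1/[S]) + 1/Vmax. The two points give (1/[S], 1/v) = (11.47, 0.3257) and (1.724, 0.1066).
Slope = (0.3257 − 0.1066)/(11.47 − 1.724) = 0.02249; intercept = 0.3257 − 0.02249×11.47 = 0.06784.
Vmax = 1/intercept = 14.7 nmol/s; Km = slope × Vmax = 0.02249 × 14.7 = 0.332 µM.

14.7 nmol/s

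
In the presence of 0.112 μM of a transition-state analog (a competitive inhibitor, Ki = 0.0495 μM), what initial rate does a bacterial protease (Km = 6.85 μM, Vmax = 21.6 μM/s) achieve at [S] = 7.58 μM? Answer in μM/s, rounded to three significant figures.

5.47 μM/s

With α = 1 + [I]/Ki = 1 + 0.112/0.0495 = 3.263, the competitive rate law is v = Vmax[S] / (αKm + [S]).
v = 21.6×7.58 / (3.263×6.85 + 7.58) = 163.7/29.93 = 5.47 μM/s.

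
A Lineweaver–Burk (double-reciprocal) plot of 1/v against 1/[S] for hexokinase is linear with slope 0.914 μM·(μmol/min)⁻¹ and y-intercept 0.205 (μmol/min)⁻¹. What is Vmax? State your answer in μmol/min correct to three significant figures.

4.88 μmol/min

The y-intercept of a Lineweaver–Burk plot equals 1/Vmax, so Vmax = 1/0.205 = 4.88 μmol/min.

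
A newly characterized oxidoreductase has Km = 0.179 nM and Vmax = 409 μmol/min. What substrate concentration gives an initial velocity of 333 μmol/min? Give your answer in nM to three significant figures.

0.784 nM

Rearranging v = Vmax[S]/(Km+[S]) gives [S] = Km·v/(Vmax − v).
[S] = 0.179 × 333 / (409 − 333) = 59.61/76.00 = 0.784 nM.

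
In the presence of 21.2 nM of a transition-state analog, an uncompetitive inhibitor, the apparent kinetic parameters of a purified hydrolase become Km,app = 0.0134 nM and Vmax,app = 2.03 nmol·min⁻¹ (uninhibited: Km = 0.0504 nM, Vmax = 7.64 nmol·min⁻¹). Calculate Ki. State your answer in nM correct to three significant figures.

7.67 nM

Uncompetitive: Vmax,app = Vmax/α (and Km,app = Km/α) with α = 1 + [I]/Ki.
α = Vmax/Vmax,app = 7.64/2.03 = 3.764.
Ki = [I]/(α − 1) = 21.2/2.764 = 7.67 nM.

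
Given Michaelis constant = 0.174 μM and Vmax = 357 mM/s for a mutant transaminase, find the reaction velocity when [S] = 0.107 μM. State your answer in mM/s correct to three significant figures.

v = Vmax·[S]/(Km + [S]) = 357 × 0.107 / (0.174 + 0.107)
  = 38.20 / 0.2810 = 136 mM/s.

136 mM/s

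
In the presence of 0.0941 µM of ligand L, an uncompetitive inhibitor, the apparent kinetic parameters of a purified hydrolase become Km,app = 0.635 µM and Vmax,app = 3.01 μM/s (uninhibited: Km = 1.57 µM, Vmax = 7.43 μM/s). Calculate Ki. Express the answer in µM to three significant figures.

Uncompetitive: Vmax,app = Vmax/α (and Km,app = Km/α) with α = 1 + [I]/Ki.
α = Vmax/Vmax,app = 7.43/3.01 = 2.468.
Ki = [I]/(α − 1) = 0.0941/1.468 = 0.0641 µM.

0.0641 µM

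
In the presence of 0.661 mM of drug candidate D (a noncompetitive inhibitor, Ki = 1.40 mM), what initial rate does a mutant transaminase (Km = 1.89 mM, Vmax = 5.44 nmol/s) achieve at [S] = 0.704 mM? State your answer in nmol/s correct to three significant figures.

1.00 nmol/s

With α = 1 + [I]/Ki = 1 + 0.661/1.40 = 1.472, the noncompetitive rate law is v = (Vmax/α)·[S] / (Km + [S]).
v = (5.44/1.472)×0.704 / (1.89 + 0.704) = 2.601/2.594 = 1.00 nmol/s.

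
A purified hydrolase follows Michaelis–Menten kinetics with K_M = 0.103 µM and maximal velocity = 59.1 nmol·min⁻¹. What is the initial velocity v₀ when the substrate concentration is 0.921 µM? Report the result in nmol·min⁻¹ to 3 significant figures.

[S]/(Km+[S]) = 0.921/1.024 = 0.8994, the fractional saturation.
v = 0.8994 × Vmax = 0.8994 × 59.1 = 53.2 nmol·min⁻¹.

53.2 nmol·min⁻¹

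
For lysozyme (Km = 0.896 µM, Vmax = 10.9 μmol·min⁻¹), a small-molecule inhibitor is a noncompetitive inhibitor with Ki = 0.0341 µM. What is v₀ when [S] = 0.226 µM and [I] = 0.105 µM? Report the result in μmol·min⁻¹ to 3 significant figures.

0.538 μmol·min⁻¹

With α = 1 + [I]/Ki = 1 + 0.105/0.0341 = 4.079, the noncompetitive rate law is v = (Vmax/α)·[S] / (Km + [S]).
v = (10.9/4.079)×0.226 / (0.896 + 0.226) = 0.6039/1.122 = 0.538 μmol·min⁻¹.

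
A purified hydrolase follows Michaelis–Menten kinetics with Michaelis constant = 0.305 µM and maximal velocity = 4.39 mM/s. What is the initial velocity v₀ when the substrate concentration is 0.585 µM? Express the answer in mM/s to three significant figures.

[S]/(Km+[S]) = 0.585/0.8900 = 0.6573, the fractional saturation.
v = 0.6573 × Vmax = 0.6573 × 4.39 = 2.89 mM/s.

2.89 mM/s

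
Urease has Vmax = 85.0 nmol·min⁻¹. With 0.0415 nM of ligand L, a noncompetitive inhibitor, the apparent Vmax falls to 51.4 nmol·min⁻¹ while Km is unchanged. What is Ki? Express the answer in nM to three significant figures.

0.0635 nM

Noncompetitive: Vmax,app = Vmax/α with α = 1 + [I]/Ki.
α = Vmax/Vmax,app = 85.0/51.4 = 1.654.
Ki = [I]/(α − 1) = 0.0415/0.6537 = 0.0635 nM.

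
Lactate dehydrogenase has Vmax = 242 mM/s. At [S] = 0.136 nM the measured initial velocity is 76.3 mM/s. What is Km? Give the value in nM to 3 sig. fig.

From v = Vmax[S]/(Km+[S]), Km = [S](Vmax − v)/v.
Km = 0.136 × (242 − 76.3) / 76.3 = 22.54/76.3 = 0.295 nM.

0.295 nM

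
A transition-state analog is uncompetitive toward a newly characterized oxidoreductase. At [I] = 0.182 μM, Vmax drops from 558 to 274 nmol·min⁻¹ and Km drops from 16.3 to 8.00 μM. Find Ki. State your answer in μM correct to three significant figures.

Uncompetitive: Vmax,app = Vmax/α (and Km,app = Km/α) with α = 1 + [I]/Ki.
α = Vmax/Vmax,app = 558/274 = 2.036.
Since α = 1 + [I]/Ki, [I]/Ki = 2.036 − 1 = 1.036 and Ki = 0.182/1.036 = 0.176 μM.

0.176 μM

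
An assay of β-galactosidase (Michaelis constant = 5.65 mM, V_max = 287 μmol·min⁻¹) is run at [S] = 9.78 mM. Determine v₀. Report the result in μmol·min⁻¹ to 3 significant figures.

182 μmol·min⁻¹

v = Vmax·[S]/(Km + [S]) = 287 × 9.78 / (5.65 + 9.78)
  = 2807 / 15.43 = 182 μmol·min⁻¹.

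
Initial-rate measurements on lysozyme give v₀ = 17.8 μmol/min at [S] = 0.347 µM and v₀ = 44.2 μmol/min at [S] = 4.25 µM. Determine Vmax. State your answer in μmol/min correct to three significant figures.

50.9 μmol/min

From v = Vmax[S]/(Km+[S]), each point gives Vmax = v(Km+[S])/[S].
Equating: 17.8(Km+0.347)/0.347 = 44.2(Km+4.25)/4.25.
51.30·Km + 17.8 = 10.40·Km + 44.2, so (51.30 − 10.40)·Km = 44.2 − 17.8.
Km = 26.40/40.90 = 0.646 µM; then Vmax = 17.8(0.646+0.347)/0.347 = 50.9 μmol/min.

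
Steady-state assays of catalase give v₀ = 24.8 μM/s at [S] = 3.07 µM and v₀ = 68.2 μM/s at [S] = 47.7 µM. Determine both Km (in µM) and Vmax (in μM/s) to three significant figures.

Km = 6.53 µM; Vmax = 77.5 μM/s

In reciprocal form, 1/v = (Km/Vmax)·(1/[S]) + 1/Vmax. The two points give (1/[S], 1/v) = (0.3257, 0.04032) and (0.02096, 0.01466).
Slope = (0.04032 − 0.01466)/(0.3257 − 0.02096) = 0.08419; intercept = 0.04032 − 0.08419×0.3257 = 0.01290.
Vmax = 1/intercept = 77.5 μM/s; Km = slope × Vmax = 0.08419 × 77.5 = 6.53 µM.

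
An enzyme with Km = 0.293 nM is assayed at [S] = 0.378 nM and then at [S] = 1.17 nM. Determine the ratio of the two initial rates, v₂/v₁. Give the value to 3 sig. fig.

1.42

Since Vmax cancels, v₂/v₁ = [S]₂(Km+[S]₁) / [S]₁(Km+[S]₂).
= 1.17×(0.293+0.378) / (0.378×(0.293+1.17)) = 0.7851/0.5530 = 1.42.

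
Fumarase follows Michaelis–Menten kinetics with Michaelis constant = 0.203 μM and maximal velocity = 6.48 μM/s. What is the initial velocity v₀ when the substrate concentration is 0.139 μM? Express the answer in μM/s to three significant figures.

v = Vmax·[S]/(Km + [S]) = 6.48 × 0.139 / (0.203 + 0.139)
  = 0.9007 / 0.3420 = 2.63 μM/s.

2.63 μM/s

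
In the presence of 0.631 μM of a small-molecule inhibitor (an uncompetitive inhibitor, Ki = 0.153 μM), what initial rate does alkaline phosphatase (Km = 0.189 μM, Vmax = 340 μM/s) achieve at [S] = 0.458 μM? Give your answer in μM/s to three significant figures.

α = 1 + [I]/Ki = 1 + 0.631/0.153 = 5.124.
For an uncompetitive inhibitor, both parameters are divided by α, giving Vmax/α and Km/α: Km,app = 0.0369 μM, Vmax,app = 66.4 μM/s.
v = Vmax,app·[S]/(Km,app + [S]) = 66.4 × 0.458/(0.0369 + 0.458) = 61.4 μM/s.

61.4 μM/s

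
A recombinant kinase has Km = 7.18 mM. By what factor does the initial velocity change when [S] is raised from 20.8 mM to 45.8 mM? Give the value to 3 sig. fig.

1.16

Since Vmax cancels, v₂/v₁ = [S]₂(Km+[S]₁) / [S]₁(Km+[S]₂).
= 45.8×(7.18+20.8) / (20.8×(7.18+45.8)) = 1281/1102 = 1.16.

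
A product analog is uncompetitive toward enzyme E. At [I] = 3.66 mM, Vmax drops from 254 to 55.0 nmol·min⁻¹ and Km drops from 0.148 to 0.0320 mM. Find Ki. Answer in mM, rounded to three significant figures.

1.01 mM

Uncompetitive: Vmax,app = Vmax/α (and Km,app = Km/α) with α = 1 + [I]/Ki.
α = Vmax/Vmax,app = 254/55.0 = 4.618.
Since α = 1 + [I]/Ki, [I]/Ki = 4.618 − 1 = 3.618 and Ki = 3.66/3.618 = 1.01 mM.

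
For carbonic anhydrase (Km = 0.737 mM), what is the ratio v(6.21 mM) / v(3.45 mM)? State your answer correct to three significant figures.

1.08

Since Vmax cancels, v₂/v₁ = [S]₂(Km+[S]₁) / [S]₁(Km+[S]₂).
= 6.21×(0.737+3.45) / (3.45×(0.737+6.21)) = 26.00/23.97 = 1.08.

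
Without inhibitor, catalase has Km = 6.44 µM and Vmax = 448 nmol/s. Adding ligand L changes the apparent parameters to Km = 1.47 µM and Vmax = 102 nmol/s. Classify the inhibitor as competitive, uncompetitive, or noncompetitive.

uncompetitive

Both Km and Vmax decrease by the same factor (~4.39-fold) — characteristic of uncompetitive inhibition.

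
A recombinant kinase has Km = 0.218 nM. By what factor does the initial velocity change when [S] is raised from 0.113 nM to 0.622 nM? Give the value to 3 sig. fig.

The fractional saturations are [S]/(Km+[S]) = 0.113/0.3310 = 0.3414 and 0.622/0.8400 = 0.7405.
v₂/v₁ is just their ratio: 0.7405/0.3414 = 2.17.

2.17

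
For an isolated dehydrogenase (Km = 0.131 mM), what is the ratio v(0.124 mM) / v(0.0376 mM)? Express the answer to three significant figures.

The fractional saturations are [S]/(Km+[S]) = 0.0376/0.1686 = 0.2230 and 0.124/0.2550 = 0.4863.
v₂/v₁ is just their ratio: 0.4863/0.2230 = 2.18.

2.18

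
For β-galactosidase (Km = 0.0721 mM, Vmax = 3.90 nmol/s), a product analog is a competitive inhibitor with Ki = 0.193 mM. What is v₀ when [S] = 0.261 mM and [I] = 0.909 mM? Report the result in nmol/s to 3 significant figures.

1.51 nmol/s

With α = 1 + [I]/Ki = 1 + 0.909/0.193 = 5.710, the competitive rate law is v = Vmax[S] / (αKm + [S]).
v = 3.90×0.261 / (5.710×0.0721 + 0.261) = 1.018/0.6727 = 1.51 nmol/s.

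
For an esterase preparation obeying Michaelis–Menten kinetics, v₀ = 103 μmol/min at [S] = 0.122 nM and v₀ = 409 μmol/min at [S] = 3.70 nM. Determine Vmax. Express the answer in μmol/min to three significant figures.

From v = Vmax[S]/(Km+[S]), each point gives Vmax = v(Km+[S])/[S].
Equating: 103(Km+0.122)/0.122 = 409(Km+3.70)/3.70.
844.3·Km + 103 = 110.5·Km + 409, so (844.3 − 110.5)·Km = 409 − 103.
Km = 306.0/733.7 = 0.417 nM; then Vmax = 103(0.417+0.122)/0.122 = 455 μmol/min.

455 μmol/min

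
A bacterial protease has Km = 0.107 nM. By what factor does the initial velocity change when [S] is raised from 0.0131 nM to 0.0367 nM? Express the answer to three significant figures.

2.34

The fractional saturations are [S]/(Km+[S]) = 0.0131/0.1201 = 0.1091 and 0.0367/0.1437 = 0.2554.
v₂/v₁ is just their ratio: 0.2554/0.1091 = 2.34.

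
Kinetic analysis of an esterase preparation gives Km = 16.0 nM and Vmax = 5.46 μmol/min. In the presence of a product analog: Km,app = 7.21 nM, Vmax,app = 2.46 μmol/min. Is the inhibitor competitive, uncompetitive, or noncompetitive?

uncompetitive

Both Km and Vmax decrease by the same factor (~2.22-fold) — characteristic of uncompetitive inhibition.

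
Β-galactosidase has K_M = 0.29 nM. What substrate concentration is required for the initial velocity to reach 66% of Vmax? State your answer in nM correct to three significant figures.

v/Vmax = [S]/(Km+[S]) = 0.66, so [S] = Km·0.66/(1 − 0.66) = 0.29 × 1.941.
[S] = 0.563 nM.

0.563 nM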